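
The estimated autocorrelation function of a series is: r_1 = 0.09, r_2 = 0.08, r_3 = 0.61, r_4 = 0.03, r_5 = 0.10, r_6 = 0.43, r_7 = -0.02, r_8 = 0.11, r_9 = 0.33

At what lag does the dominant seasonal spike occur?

The largest autocorrelation is r_3 = 0.61, with weaker echoes at lags 6 (0.43) and 9 (0.33); the remaining lags stay at or below 0.11.
The dominant spike at lag 3 indicates a seasonal period of 3.

3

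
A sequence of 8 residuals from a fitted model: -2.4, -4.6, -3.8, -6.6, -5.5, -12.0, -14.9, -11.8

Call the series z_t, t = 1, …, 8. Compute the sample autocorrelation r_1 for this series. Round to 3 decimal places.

Mean z̄ = (-2.4 − 4.6 − 3.8 − 6.6 − 5.5 − 12.0 − 14.9 − 11.8)/8 = -7.7000
Deviations from mean: 5.3000, 3.1000, 3.9000, 1.1000, 2.2000, -4.3000, -7.2000, -4.1000
Numerator Σ_{t=1}^{7}(z_t−z̄)(z_{t+1}−z̄) = 86.2500
Denominator Σ(z_t−z̄)² = 146.1000
r_1 = 86.2500 / 146.1000 = 0.590

0.590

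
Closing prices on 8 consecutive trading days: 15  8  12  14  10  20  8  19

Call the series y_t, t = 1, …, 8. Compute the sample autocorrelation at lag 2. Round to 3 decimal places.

Mean ȳ = (15 + 8 + 12 + 14 + 10 + 20 + 8 + 19)/8 = 13.2500
Σ(y_t−ȳ)(y_{t+2}−ȳ) = (-2.1875) + (-3.9375) + (4.0625) + (5.0625) + (17.0625) + (38.8125) = 58.8750
Denominator Σ(y_t−ȳ)² = 149.5000
r_2 = 58.8750 / 149.5000 = 0.394

0.394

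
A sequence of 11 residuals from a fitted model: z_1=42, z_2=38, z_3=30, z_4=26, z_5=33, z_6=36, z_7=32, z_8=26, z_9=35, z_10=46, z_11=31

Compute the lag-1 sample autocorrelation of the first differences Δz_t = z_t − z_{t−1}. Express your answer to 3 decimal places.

First differences Δz: -4, -8, -4, 7, 3, -4, -6, 9, 11, -15
Mean of differences = -1.1000
Numerator Σ(Δz_t−Δz̄)(Δz_{t+1}−Δz̄) = -43.4100
Denominator Σ(Δz_t−Δz̄)² = 620.9000
r_1(Δz) = -43.4100 / 620.9000 = -0.070

-0.070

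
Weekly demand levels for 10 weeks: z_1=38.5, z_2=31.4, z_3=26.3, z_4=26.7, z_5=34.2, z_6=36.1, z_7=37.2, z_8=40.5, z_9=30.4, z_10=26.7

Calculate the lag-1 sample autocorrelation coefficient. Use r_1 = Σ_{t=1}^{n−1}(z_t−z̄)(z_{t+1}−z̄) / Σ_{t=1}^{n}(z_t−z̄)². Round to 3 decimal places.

Mean z̄ = (38.5 + 31.4 + 26.3 + 26.7 + 34.2 + 36.1 + 37.2 + 40.5 + 30.4 + 26.7)/10 = 32.8000
Numerator Σ_{t=1}^{9}(z_t−z̄)(z_{t+1}−z̄) = 81.4100
Denominator Σ(z_t−z̄)² = 248.3800
r_1 = 81.4100 / 248.3800 = 0.328

0.328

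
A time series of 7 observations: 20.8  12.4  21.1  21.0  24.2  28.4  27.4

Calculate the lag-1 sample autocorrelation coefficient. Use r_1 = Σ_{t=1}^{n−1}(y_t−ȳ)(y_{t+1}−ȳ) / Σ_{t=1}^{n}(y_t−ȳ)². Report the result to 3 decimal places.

0.400

Mean ȳ = (20.8 + 12.4 + 21.1 + 21.0 + 24.2 + 28.4 + 27.4)/7 = 22.1857
Numerator Σ_{t=1}^{6}(y_t−ȳ)(y_{t+1}−ȳ) = 68.0041
Denominator Σ(y_t−ȳ)² = 170.1286
r_1 = 68.0041 / 170.1286 = 0.400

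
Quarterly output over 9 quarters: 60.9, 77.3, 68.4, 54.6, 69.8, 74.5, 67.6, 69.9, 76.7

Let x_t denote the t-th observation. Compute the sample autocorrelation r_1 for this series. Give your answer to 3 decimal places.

-0.168

Mean x̄ = (60.9 + 77.3 + 68.4 + 54.6 + 69.8 + 74.5 + 67.6 + 69.9 + 76.7)/9 = 68.8556
Numerator Σ_{t=1}^{8}(x_t−x̄)(x_{t+1}−x̄) = -72.8709
Denominator Σ(x_t−x̄)² = 434.9822
r_1 = -72.8709 / 434.9822 = -0.168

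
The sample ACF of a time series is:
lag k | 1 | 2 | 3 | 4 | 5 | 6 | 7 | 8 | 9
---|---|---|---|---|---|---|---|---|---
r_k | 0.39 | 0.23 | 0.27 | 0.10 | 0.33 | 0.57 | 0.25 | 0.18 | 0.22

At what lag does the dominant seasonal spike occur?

6

The largest autocorrelation is r_6 = 0.57; the remaining lags stay at or below 0.39. The elevated value at lag 1 (0.39), dropping to 0.23 at lag 2, reflects decaying short-term dependence rather than seasonality.
The dominant spike at lag 6 indicates a seasonal period of 6.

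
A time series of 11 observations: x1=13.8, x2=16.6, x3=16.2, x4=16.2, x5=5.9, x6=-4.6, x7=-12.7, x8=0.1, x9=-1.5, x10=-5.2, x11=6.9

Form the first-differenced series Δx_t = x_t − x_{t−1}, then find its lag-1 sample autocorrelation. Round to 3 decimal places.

0.022

First differences Δx: 2.8, -0.4, 0.0, -10.3, -10.5, -8.1, 12.8, -1.6, -3.7, 12.1
Mean of differences = -0.6900
Numerator Σ(Δx_t−Δx̄)(Δx_{t+1}−Δx̄) = 13.5519
Denominator Σ(Δx_t−Δx̄)² = 611.6890
r_1(Δx) = 13.5519 / 611.6890 = 0.022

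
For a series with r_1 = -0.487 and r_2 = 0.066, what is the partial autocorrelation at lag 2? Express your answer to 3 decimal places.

φ_{22} = (r_2 − r_1²) / (1 − r_1²)
r_1² = (-0.487)² = 0.237169
Numerator = 0.066 − 0.2372 = -0.1712; denominator = 1 − 0.2372 = 0.7628
φ_{22} = -0.1712 / 0.7628 = -0.224

-0.224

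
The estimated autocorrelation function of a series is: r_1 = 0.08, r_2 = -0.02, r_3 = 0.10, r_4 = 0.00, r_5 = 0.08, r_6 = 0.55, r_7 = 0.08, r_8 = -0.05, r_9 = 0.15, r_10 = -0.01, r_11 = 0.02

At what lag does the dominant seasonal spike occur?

6

The largest autocorrelation is r_6 = 0.55; the remaining lags stay at or below 0.15.
The dominant spike at lag 6 indicates a seasonal period of 6.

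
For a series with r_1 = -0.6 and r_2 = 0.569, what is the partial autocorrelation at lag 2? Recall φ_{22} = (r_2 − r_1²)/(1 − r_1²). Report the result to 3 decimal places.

0.327

φ_{22} = (r_2 − r_1²) / (1 − r_1²)
r_1² = (-0.6)² = 0.36
Numerator = 0.569 − 0.3600 = 0.2090; denominator = 1 − 0.3600 = 0.6400
φ_{22} = 0.2090 / 0.6400 = 0.327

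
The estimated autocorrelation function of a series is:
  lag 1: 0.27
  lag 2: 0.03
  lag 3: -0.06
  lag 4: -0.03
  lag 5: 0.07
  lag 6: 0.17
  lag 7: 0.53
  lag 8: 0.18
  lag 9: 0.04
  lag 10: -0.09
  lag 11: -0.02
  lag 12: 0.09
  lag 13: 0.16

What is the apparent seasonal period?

7

The largest autocorrelation is r_7 = 0.53; the remaining lags stay at or below 0.27. The elevated value at lag 1 (0.27), dropping to 0.03 at lag 2, reflects decaying short-term dependence rather than seasonality.
The dominant spike at lag 7 indicates a seasonal period of 7.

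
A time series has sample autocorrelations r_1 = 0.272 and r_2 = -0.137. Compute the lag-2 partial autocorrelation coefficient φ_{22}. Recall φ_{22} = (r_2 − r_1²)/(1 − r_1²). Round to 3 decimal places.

φ_{22} = (r_2 − r_1²) / (1 − r_1²)
r_1² = (0.272)² = 0.073984
Numerator = -0.137 − 0.0740 = -0.2110; denominator = 1 − 0.0740 = 0.9260
φ_{22} = -0.2110 / 0.9260 = -0.228

-0.228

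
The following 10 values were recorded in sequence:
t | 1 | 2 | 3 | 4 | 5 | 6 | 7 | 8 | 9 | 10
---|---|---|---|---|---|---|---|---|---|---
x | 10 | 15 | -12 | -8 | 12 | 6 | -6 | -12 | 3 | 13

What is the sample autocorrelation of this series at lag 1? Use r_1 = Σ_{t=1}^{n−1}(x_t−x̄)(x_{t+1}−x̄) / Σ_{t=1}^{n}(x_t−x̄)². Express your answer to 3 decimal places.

Mean x̄ = (10 + 15 − 12 − 8 + 12 + 6 − 6 − 12 + 3 + 13)/10 = 2.1000
Numerator Σ_{t=1}^{9}(x_t−x̄)(x_{t+1}−x̄) = 80.7900
Denominator Σ(x_t−x̄)² = 1026.9000
r_1 = 80.7900 / 1026.9000 = 0.079

0.079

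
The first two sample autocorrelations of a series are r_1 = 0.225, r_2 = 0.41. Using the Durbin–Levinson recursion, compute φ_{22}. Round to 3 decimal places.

0.379

φ_{22} = (r_2 − r_1²) / (1 − r_1²)
r_1² = (0.225)² = 0.050625
Numerator = 0.41 − 0.0506 = 0.3594; denominator = 1 − 0.0506 = 0.9494
φ_{22} = 0.3594 / 0.9494 = 0.379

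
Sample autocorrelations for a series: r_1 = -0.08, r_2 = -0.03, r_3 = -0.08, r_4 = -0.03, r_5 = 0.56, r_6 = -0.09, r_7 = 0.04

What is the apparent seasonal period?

5

The largest autocorrelation is r_5 = 0.56; the remaining lags stay at or below 0.04.
The dominant spike at lag 5 indicates a seasonal period of 5.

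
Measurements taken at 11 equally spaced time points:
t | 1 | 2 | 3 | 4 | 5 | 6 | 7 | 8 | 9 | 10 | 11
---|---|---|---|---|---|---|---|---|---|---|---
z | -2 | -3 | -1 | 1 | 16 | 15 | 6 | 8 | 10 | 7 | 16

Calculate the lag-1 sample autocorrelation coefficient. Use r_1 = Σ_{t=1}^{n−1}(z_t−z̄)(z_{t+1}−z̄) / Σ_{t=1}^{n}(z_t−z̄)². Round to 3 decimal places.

Mean z̄ = (-2 − 3 − 1 + 1 + 16 + 15 + 6 + 8 + 10 + 7 + 16)/11 = 6.6364
Numerator Σ_{t=1}^{10}(z_t−z̄)(z_{t+1}−z̄) = 228.4132
Denominator Σ(z_t−z̄)² = 516.5455
r_1 = 228.4132 / 516.5455 = 0.442

0.442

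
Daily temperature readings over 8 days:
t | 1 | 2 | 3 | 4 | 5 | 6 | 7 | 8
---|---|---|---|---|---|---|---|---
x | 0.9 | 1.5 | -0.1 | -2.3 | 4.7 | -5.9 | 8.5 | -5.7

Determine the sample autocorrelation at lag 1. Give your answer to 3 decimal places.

Mean x̄ = (0.9 + 1.5 − 0.1 − 2.3 + 4.7 − 5.9 + 8.5 − 5.7)/8 = 0.2000
Σ(x_t−x̄)(x_{t+1}−x̄) = (0.9100) + (-0.3900) + (0.7500) + (-11.2500) + (-27.4500) + (-50.6300) + (-48.9700) = -137.0300
Denominator Σ(x_t−x̄)² = 169.6800
r_1 = -137.0300 / 169.6800 = -0.808

-0.808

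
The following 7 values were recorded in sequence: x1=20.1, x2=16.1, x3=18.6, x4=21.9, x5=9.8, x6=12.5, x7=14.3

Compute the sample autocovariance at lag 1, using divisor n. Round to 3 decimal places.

Mean x̄ = (20.1 + 16.1 + 18.6 + 21.9 + 9.8 + 12.5 + 14.3)/7 = 16.1857
Σ_{t=1}^{6}(x_t−x̄)(x_{t+1}−x̄) = 7.2498
γ_1 = 7.2498 / 7 = 1.036

1.036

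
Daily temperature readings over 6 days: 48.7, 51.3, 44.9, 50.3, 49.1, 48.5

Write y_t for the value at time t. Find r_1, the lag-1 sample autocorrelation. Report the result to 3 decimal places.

Mean ȳ = (48.7 + 51.3 + 44.9 + 50.3 + 49.1 + 48.5)/6 = 48.8000
Numerator Σ_{t=1}^{5}(y_t−ȳ)(y_{t+1}−ȳ) = -15.4900
Denominator Σ(y_t−ȳ)² = 23.9000
r_1 = -15.4900 / 23.9000 = -0.648

-0.648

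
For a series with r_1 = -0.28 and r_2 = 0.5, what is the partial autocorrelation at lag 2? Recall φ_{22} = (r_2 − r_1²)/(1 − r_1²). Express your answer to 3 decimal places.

φ_{22} = (r_2 − r_1²) / (1 − r_1²)
r_1² = (-0.28)² = 0.0784
Numerator = 0.5 − 0.0784 = 0.4216; denominator = 1 − 0.0784 = 0.9216
φ_{22} = 0.4216 / 0.9216 = 0.457

0.457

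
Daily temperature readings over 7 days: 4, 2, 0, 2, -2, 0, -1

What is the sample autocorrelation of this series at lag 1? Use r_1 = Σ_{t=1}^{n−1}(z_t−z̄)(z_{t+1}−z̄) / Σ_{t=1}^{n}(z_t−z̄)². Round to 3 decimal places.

0.081

Mean z̄ = (4 + 2 + 0 + 2 − 2 + 0 − 1)/7 = 0.7143
Deviations from mean: 3.2857, 1.2857, -0.7143, 1.2857, -2.7143, -0.7143, -1.7143
Numerator Σ_{t=1}^{6}(z_t−z̄)(z_{t+1}−z̄) = 2.0612
Denominator Σ(z_t−z̄)² = 25.4286
r_1 = 2.0612 / 25.4286 = 0.081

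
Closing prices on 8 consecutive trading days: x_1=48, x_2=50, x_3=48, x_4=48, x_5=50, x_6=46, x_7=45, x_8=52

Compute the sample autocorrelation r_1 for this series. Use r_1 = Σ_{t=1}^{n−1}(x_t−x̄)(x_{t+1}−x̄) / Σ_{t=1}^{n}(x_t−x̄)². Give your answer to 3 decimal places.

Mean x̄ = (48 + 50 + 48 + 48 + 50 + 46 + 45 + 52)/8 = 48.3750
Σ(x_t−x̄)(x_{t+1}−x̄) = (-0.6094) + (-0.6094) + (0.1406) + (-0.6094) + (-3.8594) + (8.0156) + (-12.2344) = -9.7656
Denominator Σ(x_t−x̄)² = 35.8750
r_1 = -9.7656 / 35.8750 = -0.272

-0.272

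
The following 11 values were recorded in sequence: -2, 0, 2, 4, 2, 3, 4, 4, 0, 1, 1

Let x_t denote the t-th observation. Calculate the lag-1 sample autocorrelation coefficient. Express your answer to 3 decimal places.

Mean x̄ = (-2 + 0 + 2 + 4 + 2 + 3 + 4 + 4 + 0 + 1 + 1)/11 = 1.7273
Numerator Σ_{t=1}^{10}(x_t−x̄)(x_{t+1}−x̄) = 13.4711
Denominator Σ(x_t−x̄)² = 38.1818
r_1 = 13.4711 / 38.1818 = 0.353

0.353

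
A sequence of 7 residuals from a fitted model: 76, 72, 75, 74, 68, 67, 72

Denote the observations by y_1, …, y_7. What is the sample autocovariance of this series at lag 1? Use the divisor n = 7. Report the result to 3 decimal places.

Mean ȳ = (76 + 72 + 75 + 74 + 68 + 67 + 72)/7 = 72.0000
Deviations: 4.0000, 0.0000, 3.0000, 2.0000, -4.0000, -5.0000, 0.0000
Σ_{t=1}^{6}(y_t−ȳ)(y_{t+1}−ȳ) = 18.0000
γ_1 = 18.0000 / 7 = 2.571

2.571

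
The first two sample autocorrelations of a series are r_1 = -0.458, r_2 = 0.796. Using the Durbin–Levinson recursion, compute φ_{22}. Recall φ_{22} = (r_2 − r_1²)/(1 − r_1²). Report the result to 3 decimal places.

φ_{22} = (r_2 − r_1²) / (1 − r_1²)
r_1² = (-0.458)² = 0.209764
Numerator = 0.796 − 0.2098 = 0.5862; denominator = 1 − 0.2098 = 0.7902
φ_{22} = 0.5862 / 0.7902 = 0.742

0.742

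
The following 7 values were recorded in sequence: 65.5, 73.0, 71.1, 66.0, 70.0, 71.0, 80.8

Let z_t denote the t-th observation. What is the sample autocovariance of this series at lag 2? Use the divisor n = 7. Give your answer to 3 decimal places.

Mean z̄ = (65.5 + 73.0 + 71.1 + 66.0 + 70.0 + 71.0 + 80.8)/7 = 71.0571
Deviations: -5.5571, 1.9429, 0.0429, -5.0571, -1.0571, -0.0571, 9.7429
Σ_{t=1}^{5}(z_t−z̄)(z_{t+2}−z̄) = -20.1194
γ_2 = -20.1194 / 7 = -2.874

-2.874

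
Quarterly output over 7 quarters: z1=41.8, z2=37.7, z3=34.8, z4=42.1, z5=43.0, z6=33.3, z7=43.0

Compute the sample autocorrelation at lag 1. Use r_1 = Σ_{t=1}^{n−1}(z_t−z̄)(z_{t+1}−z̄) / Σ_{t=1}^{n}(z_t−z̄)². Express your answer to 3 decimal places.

Mean z̄ = (41.8 + 37.7 + 34.8 + 42.1 + 43.0 + 33.3 + 43.0)/7 = 39.3857
Deviations from mean: 2.4143, -1.6857, -4.5857, 2.7143, 3.6143, -6.0857, 3.6143
Σ(z_t−z̄)(z_{t+1}−z̄) = (-4.0698) + (7.7302) + (-12.4469) + (9.8102) + (-21.9955) + (-21.9955) = -42.9673
Denominator Σ(z_t−z̄)² = 100.2286
r_1 = -42.9673 / 100.2286 = -0.429

-0.429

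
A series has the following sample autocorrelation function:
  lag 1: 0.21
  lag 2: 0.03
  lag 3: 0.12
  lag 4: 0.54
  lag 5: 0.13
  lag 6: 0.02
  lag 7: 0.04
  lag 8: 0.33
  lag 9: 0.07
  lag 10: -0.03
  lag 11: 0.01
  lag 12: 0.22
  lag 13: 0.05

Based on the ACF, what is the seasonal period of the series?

4

The largest autocorrelation is r_4 = 0.54, with weaker echoes at lags 8 (0.33) and 12 (0.22); the remaining lags stay at or below 0.21. The elevated value at lag 1 (0.21), dropping to 0.03 at lag 2, reflects decaying short-term dependence rather than seasonality.
The dominant spike at lag 4 indicates a seasonal period of 4.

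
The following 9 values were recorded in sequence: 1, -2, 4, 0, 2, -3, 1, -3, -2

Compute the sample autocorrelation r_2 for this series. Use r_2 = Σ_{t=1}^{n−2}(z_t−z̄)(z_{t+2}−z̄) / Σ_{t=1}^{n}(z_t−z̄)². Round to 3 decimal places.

Mean z̄ = (1 − 2 + 4 + 0 + 2 − 3 + 1 − 3 − 2)/9 = -0.2222
Σ(z_t−z̄)(z_{t+2}−z̄) = (5.1605) + (-0.3951) + (9.3827) + (-0.6173) + (2.7160) + (7.7160) + (-2.1728) = 21.7901
Denominator Σ(z_t−z̄)² = 47.5556
r_2 = 21.7901 / 47.5556 = 0.458

0.458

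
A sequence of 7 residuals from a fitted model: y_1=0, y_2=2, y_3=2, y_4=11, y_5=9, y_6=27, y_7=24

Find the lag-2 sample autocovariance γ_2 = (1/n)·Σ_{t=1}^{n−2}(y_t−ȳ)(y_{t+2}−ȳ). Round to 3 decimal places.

12.528

Mean ȳ = (0 + 2 + 2 + 11 + 9 + 27 + 24)/7 = 10.7143
Deviations: -10.7143, -8.7143, -8.7143, 0.2857, -1.7143, 16.2857, 13.2857
Σ_{t=1}^{5}(y_t−ȳ)(y_{t+2}−ȳ) = 87.6939
γ_2 = 87.6939 / 7 = 12.528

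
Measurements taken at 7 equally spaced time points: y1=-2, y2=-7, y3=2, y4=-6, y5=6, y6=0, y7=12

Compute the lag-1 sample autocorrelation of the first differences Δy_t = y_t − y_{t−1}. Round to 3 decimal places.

-0.821

First differences Δy: -5, 9, -8, 12, -6, 12
Mean of differences = 2.3333
Numerator Σ(Δy_t−Δȳ)(Δy_{t+1}−Δȳ) = -378.7778
Denominator Σ(Δy_t−Δȳ)² = 461.3333
r_1(Δy) = -378.7778 / 461.3333 = -0.821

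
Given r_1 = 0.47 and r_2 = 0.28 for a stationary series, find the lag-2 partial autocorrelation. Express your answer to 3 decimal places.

φ_{22} = (r_2 − r_1²) / (1 − r_1²)
r_1² = (0.47)² = 0.2209
Numerator = 0.28 − 0.2209 = 0.0591; denominator = 1 − 0.2209 = 0.7791
φ_{22} = 0.0591 / 0.7791 = 0.076

0.076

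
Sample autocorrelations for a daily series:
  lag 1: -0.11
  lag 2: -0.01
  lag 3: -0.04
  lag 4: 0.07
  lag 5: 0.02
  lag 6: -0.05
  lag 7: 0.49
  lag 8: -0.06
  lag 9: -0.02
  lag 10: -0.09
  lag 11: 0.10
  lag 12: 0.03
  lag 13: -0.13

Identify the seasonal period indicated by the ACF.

7

The largest autocorrelation is r_7 = 0.49; the remaining lags stay at or below 0.10.
The dominant spike at lag 7 indicates a seasonal period of 7.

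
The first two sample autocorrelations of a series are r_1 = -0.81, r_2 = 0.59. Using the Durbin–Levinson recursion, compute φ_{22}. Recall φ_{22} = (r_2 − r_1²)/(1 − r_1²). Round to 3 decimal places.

-0.192

φ_{22} = (r_2 − r_1²) / (1 − r_1²)
r_1² = (-0.81)² = 0.6561
Numerator = 0.59 − 0.6561 = -0.0661; denominator = 1 − 0.6561 = 0.3439
φ_{22} = -0.0661 / 0.3439 = -0.192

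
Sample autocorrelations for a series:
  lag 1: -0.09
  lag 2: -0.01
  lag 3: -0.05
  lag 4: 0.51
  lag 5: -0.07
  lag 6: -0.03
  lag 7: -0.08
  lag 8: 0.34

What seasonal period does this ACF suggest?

4

The largest autocorrelation is r_4 = 0.51, with a weaker echo at lag 8 (0.34); the remaining lags stay at or below -0.01.
The dominant spike at lag 4 indicates a seasonal period of 4.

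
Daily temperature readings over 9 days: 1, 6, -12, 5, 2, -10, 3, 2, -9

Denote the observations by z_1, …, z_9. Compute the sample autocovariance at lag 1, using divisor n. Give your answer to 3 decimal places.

Mean z̄ = (1 + 6 − 12 + 5 + 2 − 10 + 3 + 2 − 9)/9 = -1.3333
Σ_{t=1}^{8}(z_t−z̄)(z_{t+1}−z̄) = -185.1111
γ_1 = -185.1111 / 9 = -20.568

-20.568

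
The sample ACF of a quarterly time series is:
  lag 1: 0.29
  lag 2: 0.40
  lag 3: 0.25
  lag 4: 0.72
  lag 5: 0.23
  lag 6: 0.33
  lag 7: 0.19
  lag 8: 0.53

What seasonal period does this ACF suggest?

4

The largest autocorrelation is r_4 = 0.72, with a weaker echo at lag 8 (0.53); the remaining lags stay at or below 0.40.
The dominant spike at lag 4 indicates a seasonal period of 4.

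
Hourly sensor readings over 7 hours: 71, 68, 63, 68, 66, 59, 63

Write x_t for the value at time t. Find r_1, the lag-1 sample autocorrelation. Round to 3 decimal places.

0.156

Mean x̄ = (71 + 68 + 63 + 68 + 66 + 59 + 63)/7 = 65.4286
Deviations from mean: 5.5714, 2.5714, -2.4286, 2.5714, 0.5714, -6.4286, -2.4286
Numerator Σ_{t=1}^{6}(x_t−x̄)(x_{t+1}−x̄) = 15.2449
Denominator Σ(x_t−x̄)² = 97.7143
r_1 = 15.2449 / 97.7143 = 0.156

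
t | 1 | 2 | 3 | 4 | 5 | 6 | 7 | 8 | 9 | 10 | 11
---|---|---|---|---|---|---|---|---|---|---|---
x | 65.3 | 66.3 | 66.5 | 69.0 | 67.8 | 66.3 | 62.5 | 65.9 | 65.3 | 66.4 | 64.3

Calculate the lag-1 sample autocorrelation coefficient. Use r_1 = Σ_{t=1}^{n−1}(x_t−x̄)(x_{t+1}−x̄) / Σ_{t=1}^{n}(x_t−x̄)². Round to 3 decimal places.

Mean x̄ = (65.3 + 66.3 + 66.5 + 69.0 + 67.8 + 66.3 + 62.5 + 65.9 + 65.3 + 66.4 + 64.3)/11 = 65.9636
Numerator Σ_{t=1}^{10}(x_t−x̄)(x_{t+1}−x̄) = 5.8614
Denominator Σ(x_t−x̄)² = 28.9455
r_1 = 5.8614 / 28.9455 = 0.202

0.202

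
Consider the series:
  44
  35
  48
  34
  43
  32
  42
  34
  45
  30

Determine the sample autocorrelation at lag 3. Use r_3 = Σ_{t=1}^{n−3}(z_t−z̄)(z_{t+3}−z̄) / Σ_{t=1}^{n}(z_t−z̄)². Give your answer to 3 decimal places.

Mean z̄ = (44 + 35 + 48 + 34 + 43 + 32 + 42 + 34 + 45 + 30)/10 = 38.7000
Σ(z_t−z̄)(z_{t+3}−z̄) = (-24.9100) + (-15.9100) + (-62.3100) + (-15.5100) + (-20.2100) + (-42.2100) + (-28.7100) = -209.7700
Denominator Σ(z_t−z̄)² = 362.1000
r_3 = -209.7700 / 362.1000 = -0.579

-0.579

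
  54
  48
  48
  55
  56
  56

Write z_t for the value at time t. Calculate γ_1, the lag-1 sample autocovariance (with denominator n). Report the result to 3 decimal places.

4.023

Mean z̄ = (54 + 48 + 48 + 55 + 56 + 56)/6 = 52.8333
Σ_{t=1}^{5}(z_t−z̄)(z_{t+1}−z̄) = 24.1389
γ_1 = 24.1389 / 6 = 4.023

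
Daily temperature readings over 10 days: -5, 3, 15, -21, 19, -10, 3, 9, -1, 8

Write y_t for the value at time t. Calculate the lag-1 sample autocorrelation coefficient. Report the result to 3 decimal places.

-0.730

Mean ȳ = (-5 + 3 + 15 − 21 + 19 − 10 + 3 + 9 − 1 + 8)/10 = 2.0000
Numerator Σ_{t=1}^{9}(y_t−ȳ)(y_{t+1}−ȳ) = -932.0000
Denominator Σ(y_t−ȳ)² = 1276.0000
r_1 = -932.0000 / 1276.0000 = -0.730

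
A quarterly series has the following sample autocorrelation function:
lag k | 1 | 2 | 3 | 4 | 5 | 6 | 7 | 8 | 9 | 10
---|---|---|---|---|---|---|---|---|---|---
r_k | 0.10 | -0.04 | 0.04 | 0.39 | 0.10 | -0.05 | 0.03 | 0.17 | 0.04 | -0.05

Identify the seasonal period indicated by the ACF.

4

The largest autocorrelation is r_4 = 0.39, with a weaker echo at lag 8 (0.17); the remaining lags stay at or below 0.10.
The dominant spike at lag 4 indicates a seasonal period of 4.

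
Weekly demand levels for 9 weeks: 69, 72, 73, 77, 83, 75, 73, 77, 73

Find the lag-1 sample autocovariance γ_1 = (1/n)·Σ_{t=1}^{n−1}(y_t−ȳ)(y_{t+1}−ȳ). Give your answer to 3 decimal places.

Mean ȳ = (69 + 72 + 73 + 77 + 83 + 75 + 73 + 77 + 73)/9 = 74.6667
Σ_{t=1}^{8}(y_t−ȳ)(y_{t+1}−ȳ) = 29.5556
γ_1 = 29.5556 / 9 = 3.284

3.284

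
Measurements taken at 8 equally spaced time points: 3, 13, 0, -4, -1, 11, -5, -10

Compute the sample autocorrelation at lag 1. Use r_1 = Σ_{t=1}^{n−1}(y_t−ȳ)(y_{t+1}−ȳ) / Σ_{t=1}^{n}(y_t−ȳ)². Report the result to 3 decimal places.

0.032

Mean ȳ = (3 + 13 + 0 − 4 − 1 + 11 − 5 − 10)/8 = 0.8750
Deviations from mean: 2.1250, 12.1250, -0.8750, -4.8750, -1.8750, 10.1250, -5.8750, -10.8750
Numerator Σ_{t=1}^{7}(y_t−ȳ)(y_{t+1}−ȳ) = 13.9844
Denominator Σ(y_t−ȳ)² = 434.8750
r_1 = 13.9844 / 434.8750 = 0.032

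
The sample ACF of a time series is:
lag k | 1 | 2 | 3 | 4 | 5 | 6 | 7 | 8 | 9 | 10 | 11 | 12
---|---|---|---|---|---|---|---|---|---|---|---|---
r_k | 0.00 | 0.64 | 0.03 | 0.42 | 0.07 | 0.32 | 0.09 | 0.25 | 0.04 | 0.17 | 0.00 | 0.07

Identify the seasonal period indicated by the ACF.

The largest autocorrelation is r_2 = 0.64, with weaker echoes at lags 4 (0.42), 6 (0.32), 8 (0.25) and 10 (0.17); the remaining lags stay at or below 0.09.
The dominant spike at lag 2 indicates a seasonal period of 2.

2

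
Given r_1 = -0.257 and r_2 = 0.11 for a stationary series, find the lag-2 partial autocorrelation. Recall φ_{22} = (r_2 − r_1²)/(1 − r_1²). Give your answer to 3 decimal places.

0.047

φ_{22} = (r_2 − r_1²) / (1 − r_1²)
r_1² = (-0.257)² = 0.066049
Numerator = 0.11 − 0.0660 = 0.0440; denominator = 1 − 0.0660 = 0.9340
φ_{22} = 0.0440 / 0.9340 = 0.047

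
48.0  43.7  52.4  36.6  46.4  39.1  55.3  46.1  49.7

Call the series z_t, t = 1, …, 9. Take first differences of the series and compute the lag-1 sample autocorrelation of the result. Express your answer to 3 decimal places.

First differences Δz: -4.3, 8.7, -15.8, 9.8, -7.3, 16.2, -9.2, 3.6
Mean of differences = 0.2125
Numerator Σ(Δz_t−Δz̄)(Δz_{t+1}−Δz̄) = -702.2252
Denominator Σ(Δz_t−Δz̄)² = 852.8288
r_1(Δz) = -702.2252 / 852.8288 = -0.823

-0.823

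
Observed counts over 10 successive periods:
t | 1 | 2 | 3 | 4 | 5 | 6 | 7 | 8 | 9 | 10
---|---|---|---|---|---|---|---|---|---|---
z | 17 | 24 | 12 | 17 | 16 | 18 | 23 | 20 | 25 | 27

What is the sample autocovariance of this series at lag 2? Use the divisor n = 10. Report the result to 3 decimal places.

5.158

Mean z̄ = (17 + 24 + 12 + 17 + 16 + 18 + 23 + 20 + 25 + 27)/10 = 19.9000
Σ_{t=1}^{8}(z_t−z̄)(z_{t+2}−z̄) = 51.5800
γ_2 = 51.5800 / 10 = 5.158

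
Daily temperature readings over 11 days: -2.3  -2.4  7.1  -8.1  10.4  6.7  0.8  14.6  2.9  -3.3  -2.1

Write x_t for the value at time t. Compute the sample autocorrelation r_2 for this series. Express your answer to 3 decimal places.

Mean x̄ = (-2.3 − 2.4 + 7.1 − 8.1 + 10.4 + 6.7 + 0.8 + 14.6 + 2.9 − 3.3 − 2.1)/11 = 2.2091
Numerator Σ_{t=1}^{9}(x_t−x̄)(x_{t+2}−x̄) = -8.8829
Denominator Σ(x_t−x̄)² = 463.9491
r_2 = -8.8829 / 463.9491 = -0.019

-0.019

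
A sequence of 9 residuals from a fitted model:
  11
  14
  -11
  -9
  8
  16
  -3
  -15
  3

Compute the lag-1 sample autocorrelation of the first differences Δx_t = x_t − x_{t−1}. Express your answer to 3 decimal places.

First differences Δx: 3, -25, 2, 17, 8, -19, -12, 18
Mean of differences = -1.0000
Numerator Σ(Δx_t−Δx̄)(Δx_{t+1}−Δx̄) = -125.0000
Denominator Σ(Δx_t−Δx̄)² = 1812.0000
r_1(Δx) = -125.0000 / 1812.0000 = -0.069

-0.069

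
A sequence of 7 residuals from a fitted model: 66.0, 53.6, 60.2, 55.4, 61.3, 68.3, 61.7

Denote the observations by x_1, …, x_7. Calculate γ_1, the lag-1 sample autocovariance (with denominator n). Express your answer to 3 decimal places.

-3.061

Mean x̄ = (66.0 + 53.6 + 60.2 + 55.4 + 61.3 + 68.3 + 61.7)/7 = 60.9286
Σ_{t=1}^{6}(x_t−x̄)(x_{t+1}−x̄) = -21.4280
γ_1 = -21.4280 / 7 = -3.061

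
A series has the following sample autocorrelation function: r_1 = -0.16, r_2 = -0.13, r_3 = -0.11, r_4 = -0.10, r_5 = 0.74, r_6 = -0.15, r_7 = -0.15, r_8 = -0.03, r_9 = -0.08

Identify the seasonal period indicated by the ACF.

5

The largest autocorrelation is r_5 = 0.74; the remaining lags stay at or below -0.03.
The dominant spike at lag 5 indicates a seasonal period of 5.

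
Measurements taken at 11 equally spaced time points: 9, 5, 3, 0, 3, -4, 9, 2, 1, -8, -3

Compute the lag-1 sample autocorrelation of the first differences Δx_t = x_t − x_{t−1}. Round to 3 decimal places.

First differences Δx: -4, -2, -3, 3, -7, 13, -7, -1, -9, 5
Mean of differences = -1.2000
Numerator Σ(Δx_t−Δx̄)(Δx_{t+1}−Δx̄) = -244.0400
Denominator Σ(Δx_t−Δx̄)² = 397.6000
r_1(Δx) = -244.0400 / 397.6000 = -0.614

-0.614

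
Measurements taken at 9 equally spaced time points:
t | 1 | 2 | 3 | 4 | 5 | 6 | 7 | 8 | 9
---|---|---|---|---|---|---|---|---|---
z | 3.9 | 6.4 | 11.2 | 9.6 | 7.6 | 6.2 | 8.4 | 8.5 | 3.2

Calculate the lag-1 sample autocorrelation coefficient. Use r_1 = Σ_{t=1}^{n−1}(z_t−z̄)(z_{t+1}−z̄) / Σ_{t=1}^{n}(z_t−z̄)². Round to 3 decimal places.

0.086

Mean z̄ = (3.9 + 6.4 + 11.2 + 9.6 + 7.6 + 6.2 + 8.4 + 8.5 + 3.2)/9 = 7.2222
Numerator Σ_{t=1}^{8}(z_t−z̄)(z_{t+1}−z̄) = 4.5928
Denominator Σ(z_t−z̄)² = 53.5756
r_1 = 4.5928 / 53.5756 = 0.086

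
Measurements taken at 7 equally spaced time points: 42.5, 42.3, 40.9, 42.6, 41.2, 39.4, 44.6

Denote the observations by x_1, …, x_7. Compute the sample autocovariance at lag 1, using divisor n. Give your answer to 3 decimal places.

-0.895

Mean x̄ = (42.5 + 42.3 + 40.9 + 42.6 + 41.2 + 39.4 + 44.6)/7 = 41.9286
Deviations: 0.5714, 0.3714, -1.0286, 0.6714, -0.7286, -2.5286, 2.6714
Σ_{t=1}^{6}(x_t−x̄)(x_{t+1}−x̄) = -6.2622
γ_1 = -6.2622 / 7 = -0.895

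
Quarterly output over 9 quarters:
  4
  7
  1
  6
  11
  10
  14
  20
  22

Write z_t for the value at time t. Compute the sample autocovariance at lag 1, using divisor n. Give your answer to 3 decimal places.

26.361

Mean z̄ = (4 + 7 + 1 + 6 + 11 + 10 + 14 + 20 + 22)/9 = 10.5556
Σ_{t=1}^{8}(z_t−z̄)(z_{t+1}−z̄) = 237.2469
γ_1 = 237.2469 / 9 = 26.361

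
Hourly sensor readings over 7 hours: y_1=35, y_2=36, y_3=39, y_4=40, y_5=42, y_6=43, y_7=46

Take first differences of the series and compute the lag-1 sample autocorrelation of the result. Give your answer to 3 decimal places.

-0.661

First differences Δy: 1, 3, 1, 2, 1, 3
Mean of differences = 1.8333
Numerator Σ(Δy_t−Δȳ)(Δy_{t+1}−Δȳ) = -3.1944
Denominator Σ(Δy_t−Δȳ)² = 4.8333
r_1(Δy) = -3.1944 / 4.8333 = -0.661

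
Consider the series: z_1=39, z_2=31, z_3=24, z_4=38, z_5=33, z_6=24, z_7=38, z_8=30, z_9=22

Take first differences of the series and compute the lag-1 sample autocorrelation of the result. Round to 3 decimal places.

First differences Δz: -8, -7, 14, -5, -9, 14, -8, -8
Mean of differences = -2.1250
Numerator Σ(Δz_t−Δz̄)(Δz_{t+1}−Δz̄) = -247.6406
Denominator Σ(Δz_t−Δz̄)² = 702.8750
r_1(Δz) = -247.6406 / 702.8750 = -0.352

-0.352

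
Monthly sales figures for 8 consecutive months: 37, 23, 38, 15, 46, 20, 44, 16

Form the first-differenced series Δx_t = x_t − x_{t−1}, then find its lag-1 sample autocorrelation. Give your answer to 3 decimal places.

First differences Δx: -14, 15, -23, 31, -26, 24, -28
Mean of differences = -3.0000
Numerator Σ(Δx_t−Δx̄)(Δx_{t+1}−Δx̄) = -3316.0000
Denominator Σ(Δx_t−Δx̄)² = 3884.0000
r_1(Δx) = -3316.0000 / 3884.0000 = -0.854

-0.854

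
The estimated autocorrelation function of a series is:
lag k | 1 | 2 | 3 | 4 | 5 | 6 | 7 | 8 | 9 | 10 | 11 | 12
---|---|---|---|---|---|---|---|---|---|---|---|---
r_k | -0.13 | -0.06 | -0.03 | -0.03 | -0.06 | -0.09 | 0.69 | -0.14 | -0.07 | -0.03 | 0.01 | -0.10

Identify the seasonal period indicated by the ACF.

7

The largest autocorrelation is r_7 = 0.69; the remaining lags stay at or below 0.01.
The dominant spike at lag 7 indicates a seasonal period of 7.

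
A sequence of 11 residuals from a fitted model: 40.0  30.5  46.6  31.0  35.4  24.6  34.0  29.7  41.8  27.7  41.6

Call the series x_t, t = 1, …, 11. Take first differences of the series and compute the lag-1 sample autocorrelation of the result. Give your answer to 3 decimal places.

First differences Δx: -9.5, 16.1, -15.6, 4.4, -10.8, 9.4, -4.3, 12.1, -14.1, 13.9
Mean of differences = 0.1600
Numerator Σ(Δx_t−Δx̄)(Δx_{t+1}−Δx̄) = -1080.4176
Denominator Σ(Δx_t−Δx̄)² = 1373.8440
r_1(Δx) = -1080.4176 / 1373.8440 = -0.786

-0.786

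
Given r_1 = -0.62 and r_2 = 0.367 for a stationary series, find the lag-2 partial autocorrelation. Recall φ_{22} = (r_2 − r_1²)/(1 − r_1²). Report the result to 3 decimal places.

-0.028

φ_{22} = (r_2 − r_1²) / (1 − r_1²)
r_1² = (-0.62)² = 0.3844
Numerator = 0.367 − 0.3844 = -0.0174; denominator = 1 − 0.3844 = 0.6156
φ_{22} = -0.0174 / 0.6156 = -0.028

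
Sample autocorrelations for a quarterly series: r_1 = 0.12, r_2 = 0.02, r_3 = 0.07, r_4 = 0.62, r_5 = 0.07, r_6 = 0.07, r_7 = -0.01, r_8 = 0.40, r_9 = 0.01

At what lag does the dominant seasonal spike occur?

The largest autocorrelation is r_4 = 0.62, with a weaker echo at lag 8 (0.40); the remaining lags stay at or below 0.12.
The dominant spike at lag 4 indicates a seasonal period of 4.

4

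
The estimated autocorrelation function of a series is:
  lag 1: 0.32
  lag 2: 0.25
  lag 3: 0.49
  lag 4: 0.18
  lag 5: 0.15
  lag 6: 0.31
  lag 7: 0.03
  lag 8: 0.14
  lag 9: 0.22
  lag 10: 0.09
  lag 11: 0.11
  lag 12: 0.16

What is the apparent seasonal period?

3

The largest autocorrelation is r_3 = 0.49; the remaining lags stay at or below 0.32. The elevated value at lag 1 (0.32), dropping to 0.25 at lag 2, reflects decaying short-term dependence rather than seasonality.
The dominant spike at lag 3 indicates a seasonal period of 3.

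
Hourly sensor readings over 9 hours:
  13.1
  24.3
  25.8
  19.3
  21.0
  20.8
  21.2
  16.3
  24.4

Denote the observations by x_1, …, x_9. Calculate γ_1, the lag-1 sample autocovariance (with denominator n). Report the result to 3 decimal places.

Mean x̄ = (13.1 + 24.3 + 25.8 + 19.3 + 21.0 + 20.8 + 21.2 + 16.3 + 24.4)/9 = 20.6889
Σ_{t=1}^{8}(x_t−x̄)(x_{t+1}−x̄) = -34.9179
γ_1 = -34.9179 / 9 = -3.880

-3.880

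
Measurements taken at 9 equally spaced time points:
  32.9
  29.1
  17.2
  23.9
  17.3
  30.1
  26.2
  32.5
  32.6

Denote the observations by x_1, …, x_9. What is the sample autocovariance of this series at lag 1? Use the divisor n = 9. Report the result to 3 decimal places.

Mean x̄ = (32.9 + 29.1 + 17.2 + 23.9 + 17.3 + 30.1 + 26.2 + 32.5 + 32.6)/9 = 26.8667
Σ_{t=1}^{8}(x_t−x̄)(x_{t+1}−x̄) = 44.3989
γ_1 = 44.3989 / 9 = 4.933

4.933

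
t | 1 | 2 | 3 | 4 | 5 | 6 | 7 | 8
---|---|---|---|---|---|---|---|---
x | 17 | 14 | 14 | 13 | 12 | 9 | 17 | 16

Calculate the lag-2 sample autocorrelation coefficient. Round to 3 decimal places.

-0.212

Mean x̄ = (17 + 14 + 14 + 13 + 12 + 9 + 17 + 16)/8 = 14.0000
Deviations from mean: 3.0000, 0.0000, 0.0000, -1.0000, -2.0000, -5.0000, 3.0000, 2.0000
Σ(x_t−x̄)(x_{t+2}−x̄) = (0.0000) + (0.0000) + (0.0000) + (5.0000) + (-6.0000) + (-10.0000) = -11.0000
Denominator Σ(x_t−x̄)² = 52.0000
r_2 = -11.0000 / 52.0000 = -0.212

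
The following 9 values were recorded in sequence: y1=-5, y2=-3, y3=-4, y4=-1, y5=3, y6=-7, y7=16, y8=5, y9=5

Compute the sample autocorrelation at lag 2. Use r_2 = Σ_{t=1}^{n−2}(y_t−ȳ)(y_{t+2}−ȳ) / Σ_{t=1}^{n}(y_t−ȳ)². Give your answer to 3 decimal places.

Mean ȳ = (-5 − 3 − 4 − 1 + 3 − 7 + 16 + 5 + 5)/9 = 1.0000
Numerator Σ_{t=1}^{7}(y_t−ȳ)(y_{t+2}−ȳ) = 102.0000
Denominator Σ(y_t−ȳ)² = 406.0000
r_2 = 102.0000 / 406.0000 = 0.251

0.251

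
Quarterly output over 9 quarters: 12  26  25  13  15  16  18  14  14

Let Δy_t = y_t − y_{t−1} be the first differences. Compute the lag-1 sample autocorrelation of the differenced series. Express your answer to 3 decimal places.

-0.074

First differences Δy: 14, -1, -12, 2, 1, 2, -4, 0
Mean of differences = 0.2500
Numerator Σ(Δy_t−Δȳ)(Δy_{t+1}−Δȳ) = -27.0625
Denominator Σ(Δy_t−Δȳ)² = 365.5000
r_1(Δy) = -27.0625 / 365.5000 = -0.074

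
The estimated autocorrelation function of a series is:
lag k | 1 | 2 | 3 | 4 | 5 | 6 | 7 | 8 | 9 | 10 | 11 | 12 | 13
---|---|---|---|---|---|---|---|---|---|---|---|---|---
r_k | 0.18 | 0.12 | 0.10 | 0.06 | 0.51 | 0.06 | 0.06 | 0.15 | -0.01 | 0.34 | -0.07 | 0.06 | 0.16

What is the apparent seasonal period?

The largest autocorrelation is r_5 = 0.51, with a weaker echo at lag 10 (0.34); the remaining lags stay at or below 0.18.
The dominant spike at lag 5 indicates a seasonal period of 5.

5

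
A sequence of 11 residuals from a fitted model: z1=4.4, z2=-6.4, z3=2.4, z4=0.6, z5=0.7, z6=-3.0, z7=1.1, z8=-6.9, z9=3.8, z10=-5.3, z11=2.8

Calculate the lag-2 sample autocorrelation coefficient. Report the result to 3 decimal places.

Mean z̄ = (4.4 − 6.4 + 2.4 + 0.6 + 0.7 − 3.0 + 1.1 − 6.9 + 3.8 − 5.3 + 2.8)/11 = -0.5273
Numerator Σ_{t=1}^{9}(z_t−z̄)(z_{t+2}−z̄) = 78.2185
Denominator Σ(z_t−z̄)² = 172.0618
r_2 = 78.2185 / 172.0618 = 0.455

0.455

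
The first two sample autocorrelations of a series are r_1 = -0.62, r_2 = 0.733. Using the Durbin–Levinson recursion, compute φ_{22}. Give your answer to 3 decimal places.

φ_{22} = (r_2 − r_1²) / (1 − r_1²)
r_1² = (-0.62)² = 0.3844
Numerator = 0.733 − 0.3844 = 0.3486; denominator = 1 − 0.3844 = 0.6156
φ_{22} = 0.3486 / 0.6156 = 0.566

0.566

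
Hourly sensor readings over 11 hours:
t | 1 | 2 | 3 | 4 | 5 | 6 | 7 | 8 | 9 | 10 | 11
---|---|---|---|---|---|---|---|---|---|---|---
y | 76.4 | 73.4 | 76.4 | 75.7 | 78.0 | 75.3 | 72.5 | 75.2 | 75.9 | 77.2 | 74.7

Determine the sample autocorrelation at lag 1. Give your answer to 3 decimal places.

-0.115

Mean ȳ = (76.4 + 73.4 + 76.4 + 75.7 + 78.0 + 75.3 + 72.5 + 75.2 + 75.9 + 77.2 + 74.7)/11 = 75.5182
Numerator Σ_{t=1}^{10}(y_t−ȳ)(y_{t+1}−ȳ) = -2.9021
Denominator Σ(y_t−ȳ)² = 25.1364
r_1 = -2.9021 / 25.1364 = -0.115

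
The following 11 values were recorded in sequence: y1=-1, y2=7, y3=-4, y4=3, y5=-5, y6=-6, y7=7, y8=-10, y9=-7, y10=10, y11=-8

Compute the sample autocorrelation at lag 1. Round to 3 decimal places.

-0.483

Mean ȳ = (-1 + 7 − 4 + 3 − 5 − 6 + 7 − 10 − 7 + 10 − 8)/11 = -1.2727
Numerator Σ_{t=1}^{10}(y_t−ȳ)(y_{t+1}−ȳ) = -231.9835
Denominator Σ(y_t−ȳ)² = 480.1818
r_1 = -231.9835 / 480.1818 = -0.483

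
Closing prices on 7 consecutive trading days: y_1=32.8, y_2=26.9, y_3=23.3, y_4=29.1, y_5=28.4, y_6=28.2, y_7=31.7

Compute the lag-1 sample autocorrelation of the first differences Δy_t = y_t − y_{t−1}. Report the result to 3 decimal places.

First differences Δy: -5.9, -3.6, 5.8, -0.7, -0.2, 3.5
Mean of differences = -0.1833
Numerator Σ(Δy_t−Δȳ)(Δy_{t+1}−Δȳ) = -4.0553
Denominator Σ(Δy_t−Δȳ)² = 93.9883
r_1(Δy) = -4.0553 / 93.9883 = -0.043

-0.043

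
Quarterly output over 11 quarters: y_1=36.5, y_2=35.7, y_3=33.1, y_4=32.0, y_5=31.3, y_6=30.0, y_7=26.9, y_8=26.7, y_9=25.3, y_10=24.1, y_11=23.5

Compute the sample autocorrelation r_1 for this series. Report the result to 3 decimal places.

0.737

Mean ȳ = (36.5 + 35.7 + 33.1 + 32.0 + 31.3 + 30.0 + 26.9 + 26.7 + 25.3 + 24.1 + 23.5)/11 = 29.5545
Numerator Σ_{t=1}^{10}(y_t−ȳ)(y_{t+1}−ȳ) = 152.9588
Denominator Σ(y_t−ȳ)² = 207.5073
r_1 = 152.9588 / 207.5073 = 0.737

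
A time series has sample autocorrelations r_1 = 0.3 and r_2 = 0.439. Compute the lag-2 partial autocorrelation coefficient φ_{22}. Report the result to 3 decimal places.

0.384

φ_{22} = (r_2 − r_1²) / (1 − r_1²)
r_1² = (0.3)² = 0.09
Numerator = 0.439 − 0.0900 = 0.3490; denominator = 1 − 0.0900 = 0.9100
φ_{22} = 0.3490 / 0.9100 = 0.384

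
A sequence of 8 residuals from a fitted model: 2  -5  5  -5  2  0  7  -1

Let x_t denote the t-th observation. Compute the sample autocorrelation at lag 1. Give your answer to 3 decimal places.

-0.615

Mean x̄ = (2 − 5 + 5 − 5 + 2 + 0 + 7 − 1)/8 = 0.6250
Deviations from mean: 1.3750, -5.6250, 4.3750, -5.6250, 1.3750, -0.6250, 6.3750, -1.6250
Numerator Σ_{t=1}^{7}(x_t−x̄)(x_{t+1}−x̄) = -79.8906
Denominator Σ(x_t−x̄)² = 129.8750
r_1 = -79.8906 / 129.8750 = -0.615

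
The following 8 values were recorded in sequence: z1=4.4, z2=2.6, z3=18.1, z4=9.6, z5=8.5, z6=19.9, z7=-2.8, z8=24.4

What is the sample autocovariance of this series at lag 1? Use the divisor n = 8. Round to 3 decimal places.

-43.121

Mean z̄ = (4.4 + 2.6 + 18.1 + 9.6 + 8.5 + 19.9 − 2.8 + 24.4)/8 = 10.5875
Σ_{t=1}^{7}(z_t−z̄)(z_{t+1}−z̄) = -344.9664
γ_1 = -344.9664 / 8 = -43.121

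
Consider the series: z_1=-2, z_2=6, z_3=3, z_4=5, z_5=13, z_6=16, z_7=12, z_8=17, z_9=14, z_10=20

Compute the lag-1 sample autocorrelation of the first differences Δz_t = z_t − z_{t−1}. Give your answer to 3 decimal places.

First differences Δz: 8, -3, 2, 8, 3, -4, 5, -3, 6
Mean of differences = 2.4444
Numerator Σ(Δz_t−Δz̄)(Δz_{t+1}−Δz̄) = -80.5309
Denominator Σ(Δz_t−Δz̄)² = 182.2222
r_1(Δz) = -80.5309 / 182.2222 = -0.442

-0.442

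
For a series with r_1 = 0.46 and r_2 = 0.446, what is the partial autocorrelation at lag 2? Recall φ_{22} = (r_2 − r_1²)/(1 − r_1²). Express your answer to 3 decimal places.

φ_{22} = (r_2 − r_1²) / (1 − r_1²)
r_1² = (0.46)² = 0.2116
Numerator = 0.446 − 0.2116 = 0.2344; denominator = 1 − 0.2116 = 0.7884
φ_{22} = 0.2344 / 0.7884 = 0.297

0.297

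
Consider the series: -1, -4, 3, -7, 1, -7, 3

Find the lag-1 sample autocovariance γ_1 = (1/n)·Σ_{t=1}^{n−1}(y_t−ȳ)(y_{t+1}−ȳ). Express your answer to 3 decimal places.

-12.991

Mean ȳ = (-1 − 4 + 3 − 7 + 1 − 7 + 3)/7 = -1.7143
Deviations: 0.7143, -2.2857, 4.7143, -5.2857, 2.7143, -5.2857, 4.7143
Σ_{t=1}^{6}(y_t−ȳ)(y_{t+1}−ȳ) = -90.9388
γ_1 = -90.9388 / 7 = -12.991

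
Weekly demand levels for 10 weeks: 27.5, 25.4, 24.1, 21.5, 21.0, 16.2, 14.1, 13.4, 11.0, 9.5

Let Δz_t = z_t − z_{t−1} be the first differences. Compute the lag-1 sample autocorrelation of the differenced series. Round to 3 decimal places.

-0.472

First differences Δz: -2.1, -1.3, -2.6, -0.5, -4.8, -2.1, -0.7, -2.4, -1.5
Mean of differences = -2.0000
Numerator Σ(Δz_t−Δz̄)(Δz_{t+1}−Δz̄) = -6.1600
Denominator Σ(Δz_t−Δz̄)² = 13.0600
r_1(Δz) = -6.1600 / 13.0600 = -0.472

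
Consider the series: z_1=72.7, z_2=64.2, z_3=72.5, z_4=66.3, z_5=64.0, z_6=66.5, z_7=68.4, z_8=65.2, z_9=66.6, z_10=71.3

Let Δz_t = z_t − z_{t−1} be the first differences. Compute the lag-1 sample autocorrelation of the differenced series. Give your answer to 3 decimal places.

First differences Δz: -8.5, 8.3, -6.2, -2.3, 2.5, 1.9, -3.2, 1.4, 4.7
Mean of differences = -0.1556
Numerator Σ(Δz_t−Δz̄)(Δz_{t+1}−Δz̄) = -112.3809
Denominator Σ(Δz_t−Δz̄)² = 228.8022
r_1(Δz) = -112.3809 / 228.8022 = -0.491

-0.491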